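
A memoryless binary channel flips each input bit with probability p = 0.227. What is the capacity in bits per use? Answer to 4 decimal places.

Binary symmetric channel: C = 1 − h₂(ε) where h₂ is the binary entropy function.
h₂(0.227) = −0.227·log₂0.227 − 0.773·log₂0.773 = 0.7727.
C = 1 − 0.7727 = 0.2273 bits per channel use.

0.2273 bits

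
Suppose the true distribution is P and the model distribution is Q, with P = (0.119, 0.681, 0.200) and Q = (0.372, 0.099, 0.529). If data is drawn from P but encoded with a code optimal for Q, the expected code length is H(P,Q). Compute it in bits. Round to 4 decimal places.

2.6256 bits

H(P,Q) = −Σ p·log₂ q.
  −0.119·log₂(0.372) = 0.16977
  −0.681·log₂(0.099) = 2.27211
  −0.200·log₂(0.529) = 0.18373
H(P,Q) = 2.6256 bits.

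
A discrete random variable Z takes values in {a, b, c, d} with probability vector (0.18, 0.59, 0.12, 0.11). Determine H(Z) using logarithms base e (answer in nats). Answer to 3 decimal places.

H(Z) = −Σ p·ln p.
  −(0.18)·ln(0.18) = 0.3087
  −(0.59)·ln(0.59) = 0.3113
  −(0.12)·ln(0.12) = 0.2544
  −(0.11)·ln(0.11) = 0.2428
Sum: 0.3087 + 0.3113 + 0.2544 + 0.2428 = 1.117 nats.

1.117 nats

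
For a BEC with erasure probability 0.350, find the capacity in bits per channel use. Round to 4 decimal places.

Binary erasure channel: capacity C = 1 − ε.
C = 1 − 0.350 = 0.6500 bits per channel use.

0.6500 bits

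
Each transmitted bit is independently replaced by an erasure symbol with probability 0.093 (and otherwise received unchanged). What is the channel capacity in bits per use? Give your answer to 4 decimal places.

Binary erasure channel: capacity C = 1 − ε.
C = 1 − 0.093 = 0.9070 bits per channel use.

0.9070 bits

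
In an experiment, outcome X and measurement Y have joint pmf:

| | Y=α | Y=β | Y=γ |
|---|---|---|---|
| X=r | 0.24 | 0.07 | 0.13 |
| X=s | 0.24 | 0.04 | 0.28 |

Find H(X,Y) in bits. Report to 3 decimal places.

H(X,Y) = −Σ p(x,y)·log₂ p(x,y) over all 6 cells.
  cell (r,α): −0.24·log₂0.24 = 0.4941
  cell (r,β): −0.07·log₂0.07 = 0.2686
  cell (r,γ): −0.13·log₂0.13 = 0.3826
  cell (s,α): −0.24·log₂0.24 = 0.4941
  cell (s,β): −0.04·log₂0.04 = 0.1858
  cell (s,γ): −0.28·log₂0.28 = 0.5142
Sum = 2.339 bits.

2.339 bits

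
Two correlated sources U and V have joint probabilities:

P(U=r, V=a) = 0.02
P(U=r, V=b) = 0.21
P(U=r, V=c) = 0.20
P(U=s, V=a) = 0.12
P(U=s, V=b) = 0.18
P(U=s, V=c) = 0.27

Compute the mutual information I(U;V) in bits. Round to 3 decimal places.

Marginals: p(U) = (0.4300, 0.5700), p(V) = (0.1400, 0.3900, 0.4700).
I(U;V) = Σ p(x,y)·log₂[p(x,y)/(p(x)p(y))].
  (r,a): 0.02·log₂(0.3322) = -0.0318
  (r,b): 0.21·log₂(1.2522) = 0.0681
  (r,c): 0.20·log₂(0.9896) = -0.0030
  (s,a): 0.12·log₂(1.5038) = 0.0706
  (s,b): 0.18·log₂(0.8097) = -0.0548
  (s,c): 0.27·log₂(1.0078) = 0.0030
Sum = 0.052 bits.

0.052 bits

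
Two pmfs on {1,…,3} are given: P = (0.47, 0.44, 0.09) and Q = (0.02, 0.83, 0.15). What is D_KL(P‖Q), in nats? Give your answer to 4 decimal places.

1.1586 nats

D(P‖Q) = Σ p·ln(p/q).
  0.47·ln(0.47/0.02) = 1.48379
  0.44·ln(0.44/0.83) = -0.27925
  0.09·ln(0.09/0.15) = -0.04597
D(P‖Q) = 1.1586 nats.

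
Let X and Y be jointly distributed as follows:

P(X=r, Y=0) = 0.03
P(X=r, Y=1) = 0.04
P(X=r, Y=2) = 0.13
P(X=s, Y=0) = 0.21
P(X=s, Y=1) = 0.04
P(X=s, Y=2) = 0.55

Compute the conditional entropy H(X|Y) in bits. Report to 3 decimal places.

Marginals: p(X) = (0.2000, 0.8000), p(Y) = (0.2400, 0.0800, 0.6800).
H(X|Y) = Σ p(Y) · H(X|Y=·).
  Y=0: p=0.2400, H(X|Y=0) = 0.5436
  Y=1: p=0.0800, H(X|Y=1) = 1.0000
  Y=2: p=0.6800, H(X|Y=2) = 0.7039
Weighted sum = 0.689 bits.

0.689 bits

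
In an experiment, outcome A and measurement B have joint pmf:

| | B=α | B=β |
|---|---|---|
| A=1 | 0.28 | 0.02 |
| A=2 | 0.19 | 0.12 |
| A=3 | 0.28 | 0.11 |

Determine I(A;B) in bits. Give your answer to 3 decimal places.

0.072 bits

Marginals: p(A) = (0.3000, 0.3100, 0.3900), p(B) = (0.7500, 0.2500).
I(A;B) = H(A) + H(B) − H(A,B).
H(A) = 1.5747, H(B) = 0.8113, H(A,B) = 2.3139.
I(A;B) = 1.5747 + 0.8113 − 2.3139 = 0.072 bits.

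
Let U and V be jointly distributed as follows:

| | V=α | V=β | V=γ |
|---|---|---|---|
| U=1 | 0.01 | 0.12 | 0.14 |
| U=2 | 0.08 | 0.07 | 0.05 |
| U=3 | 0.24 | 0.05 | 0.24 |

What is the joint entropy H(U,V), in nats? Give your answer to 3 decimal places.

H(U,V) = −Σ p(x,y)·ln p(x,y) over all 9 cells.
  cell (1,α): −0.01·ln0.01 = 0.0461
  cell (1,β): −0.12·ln0.12 = 0.2544
  cell (1,γ): −0.14·ln0.14 = 0.2753
  cell (2,α): −0.08·ln0.08 = 0.2021
  cell (2,β): −0.07·ln0.07 = 0.1861
  cell (2,γ): −0.05·ln0.05 = 0.1498
  cell (3,α): −0.24·ln0.24 = 0.3425
  cell (3,β): −0.05·ln0.05 = 0.1498
  cell (3,γ): −0.24·ln0.24 = 0.3425
Sum = 1.949 nats.

1.949 nats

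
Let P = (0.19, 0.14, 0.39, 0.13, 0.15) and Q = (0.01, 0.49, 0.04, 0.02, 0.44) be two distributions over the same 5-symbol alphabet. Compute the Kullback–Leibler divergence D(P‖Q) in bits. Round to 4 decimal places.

1.9536 bits

D(P‖Q) = Σ p·log₂(p/q).
  0.19·log₂(0.19/0.01) = 0.80711
  0.14·log₂(0.14/0.49) = -0.25303
  0.39·log₂(0.39/0.04) = 1.28131
  0.13·log₂(0.13/0.02) = 0.35106
  0.15·log₂(0.15/0.44) = -0.23288
D(P‖Q) = 1.9536 bits.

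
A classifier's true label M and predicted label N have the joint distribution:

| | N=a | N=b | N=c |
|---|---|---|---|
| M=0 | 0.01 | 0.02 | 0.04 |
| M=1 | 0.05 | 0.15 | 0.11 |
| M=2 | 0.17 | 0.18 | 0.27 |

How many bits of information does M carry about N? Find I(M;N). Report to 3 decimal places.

Marginals: p(M) = (0.0700, 0.3100, 0.6200), p(N) = (0.2300, 0.3500, 0.4200).
I(M;N) = Σ p(x,y)·log₂[p(x,y)/(p(x)p(y))].
  (0,a): 0.01·log₂(0.6211) = -0.0069
  (0,b): 0.02·log₂(0.8163) = -0.0059
  (0,c): 0.04·log₂(1.3605) = 0.0178
  (1,a): 0.05·log₂(0.7013) = -0.0256
  (1,b): 0.15·log₂(1.3825) = 0.0701
  (1,c): 0.11·log₂(0.8449) = -0.0268
  (2,a): 0.17·log₂(1.1921) = 0.0431
  (2,b): 0.18·log₂(0.8295) = -0.0485
  (2,c): 0.27·log₂(1.0369) = 0.0141
Sum = 0.031 bits.

0.031 bits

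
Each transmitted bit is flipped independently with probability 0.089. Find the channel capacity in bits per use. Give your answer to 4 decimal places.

0.5669 bits

Binary symmetric channel: C = 1 − h₂(ε) where h₂ is the binary entropy function.
h₂(0.089) = −0.089·log₂0.089 − 0.911·log₂0.911 = 0.4331.
C = 1 − 0.4331 = 0.5669 bits per channel use.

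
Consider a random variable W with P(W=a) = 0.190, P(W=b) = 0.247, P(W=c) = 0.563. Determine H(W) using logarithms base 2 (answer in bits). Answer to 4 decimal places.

H(W) = −Σ p·log₂ p.
  −(0.190)·log₂(0.190) = 0.45523
  −(0.247)·log₂(0.247) = 0.49830
  −(0.563)·log₂(0.563) = 0.46661
Sum: 0.45523 + 0.49830 + 0.46661 = 1.4201 bits.

1.4201 bits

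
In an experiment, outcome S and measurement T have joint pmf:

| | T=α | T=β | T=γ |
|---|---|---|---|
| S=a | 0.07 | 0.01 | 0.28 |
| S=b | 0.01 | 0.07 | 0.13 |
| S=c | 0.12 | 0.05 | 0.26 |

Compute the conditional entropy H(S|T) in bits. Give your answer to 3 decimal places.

1.421 bits

Chain rule: H(S|T) = H(S,T) − H(T).
Marginals: p(S) = (0.3600, 0.2100, 0.4300), p(T) = (0.2000, 0.1300, 0.6700).
H(S,T) = 2.6553 bits; H(T) = 1.2341 bits.
H(S|T) = 2.6553 − 1.2341 = 1.421 bits.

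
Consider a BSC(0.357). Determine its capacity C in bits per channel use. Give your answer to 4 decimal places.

Binary symmetric channel: C = 1 − h₂(ε) where h₂ is the binary entropy function.
h₂(0.357) = −0.357·log₂0.357 − 0.643·log₂0.643 = 0.9402.
C = 1 − 0.9402 = 0.0598 bits per channel use.

0.0598 bits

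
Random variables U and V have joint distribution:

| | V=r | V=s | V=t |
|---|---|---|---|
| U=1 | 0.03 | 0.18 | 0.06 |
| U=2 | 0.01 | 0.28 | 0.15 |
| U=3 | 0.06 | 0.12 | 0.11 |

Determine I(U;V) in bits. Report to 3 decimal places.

0.070 bits

Marginals: p(U) = (0.2700, 0.4400, 0.2900), p(V) = (0.1000, 0.5800, 0.3200).
I(U;V) = H(U) + H(V) − H(U,V).
H(U) = 1.5491, H(V) = 1.3140, H(U,V) = 2.7927.
I(U;V) = 1.5491 + 1.3140 − 2.7927 = 0.070 bits.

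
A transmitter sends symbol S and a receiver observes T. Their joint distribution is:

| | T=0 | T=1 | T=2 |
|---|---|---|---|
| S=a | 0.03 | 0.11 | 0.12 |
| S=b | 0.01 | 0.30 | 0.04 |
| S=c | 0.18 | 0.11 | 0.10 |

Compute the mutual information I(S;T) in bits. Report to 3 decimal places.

0.271 bits

Marginals: p(S) = (0.2600, 0.3500, 0.3900), p(T) = (0.2200, 0.5200, 0.2600).
I(S;T) = H(S) + H(T) − H(S,T).
H(S) = 1.5652, H(T) = 1.4764, H(S,T) = 2.7702.
I(S;T) = 1.5652 + 1.4764 − 2.7702 = 0.271 bits.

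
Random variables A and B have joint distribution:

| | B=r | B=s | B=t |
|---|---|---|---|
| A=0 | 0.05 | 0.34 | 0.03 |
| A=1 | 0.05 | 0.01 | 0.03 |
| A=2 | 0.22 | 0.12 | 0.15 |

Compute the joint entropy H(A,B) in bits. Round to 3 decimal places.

2.590 bits

H(A,B) = −Σ p(x,y)·log₂ p(x,y) over all 9 cells.
  cell (0,r): −0.05·log₂0.05 = 0.2161
  cell (0,s): −0.34·log₂0.34 = 0.5292
  cell (0,t): −0.03·log₂0.03 = 0.1518
  cell (1,r): −0.05·log₂0.05 = 0.2161
  cell (1,s): −0.01·log₂0.01 = 0.0664
  cell (1,t): −0.03·log₂0.03 = 0.1518
  cell (2,r): −0.22·log₂0.22 = 0.4806
  cell (2,s): −0.12·log₂0.12 = 0.3671
  cell (2,t): −0.15·log₂0.15 = 0.4105
Sum = 2.590 bits.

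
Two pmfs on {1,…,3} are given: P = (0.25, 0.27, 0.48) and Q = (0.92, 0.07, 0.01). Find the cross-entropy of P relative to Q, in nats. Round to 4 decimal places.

2.9493 nats

H(P,Q) = −Σ p·ln q.
  −0.25·ln(0.92) = 0.02085
  −0.27·ln(0.07) = 0.71800
  −0.48·ln(0.01) = 2.21048
H(P,Q) = 2.9493 nats.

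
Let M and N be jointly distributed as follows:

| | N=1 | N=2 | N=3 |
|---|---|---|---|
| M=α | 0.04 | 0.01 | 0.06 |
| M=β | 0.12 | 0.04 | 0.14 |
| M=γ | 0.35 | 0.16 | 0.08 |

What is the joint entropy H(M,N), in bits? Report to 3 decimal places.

2.690 bits

H(M,N) = −Σ p(x,y)·log₂ p(x,y) over all 9 cells.
  cell (α,1): −0.04·log₂0.04 = 0.1858
  cell (α,2): −0.01·log₂0.01 = 0.0664
  cell (α,3): −0.06·log₂0.06 = 0.2435
  cell (β,1): −0.12·log₂0.12 = 0.3671
  cell (β,2): −0.04·log₂0.04 = 0.1858
  cell (β,3): −0.14·log₂0.14 = 0.3971
  cell (γ,1): −0.35·log₂0.35 = 0.5301
  cell (γ,2): −0.16·log₂0.16 = 0.4230
  cell (γ,3): −0.08·log₂0.08 = 0.2915
Sum = 2.690 bits.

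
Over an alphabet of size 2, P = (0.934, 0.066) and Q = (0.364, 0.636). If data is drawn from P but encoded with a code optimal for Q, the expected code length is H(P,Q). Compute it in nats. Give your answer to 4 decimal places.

0.9738 nats

H(P,Q) = −Σ p·ln q.
  −0.934·ln(0.364) = 0.94390
  −0.066·ln(0.636) = 0.02987
H(P,Q) = 0.9738 nats.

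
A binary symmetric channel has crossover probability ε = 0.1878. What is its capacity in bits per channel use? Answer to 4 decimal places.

Binary symmetric channel: C = 1 − h₂(ε) where h₂ is the binary entropy function.
h₂(0.1878) = −0.1878·log₂0.1878 − 0.8122·log₂0.8122 = 0.6968.
C = 1 − 0.6968 = 0.3032 bits per channel use.

0.3032 bits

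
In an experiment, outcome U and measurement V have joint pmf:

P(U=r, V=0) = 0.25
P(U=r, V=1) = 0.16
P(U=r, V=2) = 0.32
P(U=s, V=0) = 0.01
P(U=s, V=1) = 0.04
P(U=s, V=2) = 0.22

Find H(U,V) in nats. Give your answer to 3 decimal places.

1.512 nats

H(U,V) = −Σ p(x,y)·ln p(x,y) over all 6 cells.
  cell (r,0): −0.25·ln0.25 = 0.3466
  cell (r,1): −0.16·ln0.16 = 0.2932
  cell (r,2): −0.32·ln0.32 = 0.3646
  cell (s,0): −0.01·ln0.01 = 0.0461
  cell (s,1): −0.04·ln0.04 = 0.1288
  cell (s,2): −0.22·ln0.22 = 0.3331
Sum = 1.512 nats.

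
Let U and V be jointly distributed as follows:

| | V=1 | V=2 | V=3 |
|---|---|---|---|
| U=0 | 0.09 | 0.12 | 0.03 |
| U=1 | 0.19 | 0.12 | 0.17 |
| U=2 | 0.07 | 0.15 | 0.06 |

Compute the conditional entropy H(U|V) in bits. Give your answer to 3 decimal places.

1.446 bits

Chain rule: H(U|V) = H(U,V) − H(V).
Marginals: p(U) = (0.2400, 0.4800, 0.2800), p(V) = (0.3500, 0.3900, 0.2600).
H(U,V) = 3.0110 bits; H(V) = 1.5652 bits.
H(U|V) = 3.0110 − 1.5652 = 1.446 bits.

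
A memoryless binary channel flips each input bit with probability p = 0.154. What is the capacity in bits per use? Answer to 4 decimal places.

0.3802 bits

Binary symmetric channel: C = 1 − h₂(ε) where h₂ is the binary entropy function.
h₂(0.154) = −0.154·log₂0.154 − 0.846·log₂0.846 = 0.6198.
C = 1 − 0.6198 = 0.3802 bits per channel use.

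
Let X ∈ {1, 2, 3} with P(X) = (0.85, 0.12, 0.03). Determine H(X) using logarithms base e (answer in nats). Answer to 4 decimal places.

0.4978 nats

H(X) = −Σ p·ln p.
  −(0.85)·ln(0.85) = 0.13814
  −(0.12)·ln(0.12) = 0.25443
  −(0.03)·ln(0.03) = 0.10520
Sum: 0.13814 + 0.25443 + 0.10520 = 0.4978 nats.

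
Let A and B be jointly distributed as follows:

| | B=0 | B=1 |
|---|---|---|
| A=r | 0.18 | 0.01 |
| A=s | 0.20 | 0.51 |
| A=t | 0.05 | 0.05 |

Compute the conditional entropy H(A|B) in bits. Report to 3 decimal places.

0.918 bits

Chain rule: H(A|B) = H(A,B) − H(B).
Marginals: p(A) = (0.1900, 0.7100, 0.1000), p(B) = (0.4300, 0.5700).
H(A,B) = 1.9038 bits; H(B) = 0.9858 bits.
H(A|B) = 1.9038 − 0.9858 = 0.918 bits.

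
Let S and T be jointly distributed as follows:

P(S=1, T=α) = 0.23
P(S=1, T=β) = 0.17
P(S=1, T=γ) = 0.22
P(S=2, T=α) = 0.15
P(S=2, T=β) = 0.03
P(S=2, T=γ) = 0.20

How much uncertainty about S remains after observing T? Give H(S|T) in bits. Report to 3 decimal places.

0.909 bits

Marginals: p(S) = (0.6200, 0.3800), p(T) = (0.3800, 0.2000, 0.4200).
H(S|T) = Σ p(T) · H(S|T=·).
  T=α: p=0.3800, H(S|T=α) = 0.9678
  T=β: p=0.2000, H(S|T=β) = 0.6098
  T=γ: p=0.4200, H(S|T=γ) = 0.9984
Weighted sum = 0.909 bits.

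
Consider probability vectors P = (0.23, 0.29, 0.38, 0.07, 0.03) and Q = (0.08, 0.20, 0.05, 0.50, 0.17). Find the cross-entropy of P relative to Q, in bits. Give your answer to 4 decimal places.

H(P,Q) = −Σ p·log₂ q.
  −0.23·log₂(0.08) = 0.83809
  −0.29·log₂(0.20) = 0.67336
  −0.38·log₂(0.05) = 1.64233
  −0.07·log₂(0.50) = 0.07000
  −0.03·log₂(0.17) = 0.07669
H(P,Q) = 3.3005 bits.

3.3005 bits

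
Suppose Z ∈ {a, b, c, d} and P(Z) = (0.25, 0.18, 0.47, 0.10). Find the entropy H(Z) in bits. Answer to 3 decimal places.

1.789 bits

H(Z) = −Σ p·log₂ p.
  −(0.25)·log₂(0.25) = 0.5000
  −(0.18)·log₂(0.18) = 0.4453
  −(0.47)·log₂(0.47) = 0.5120
  −(0.10)·log₂(0.10) = 0.3322
Sum: 0.5000 + 0.4453 + 0.5120 + 0.3322 = 1.789 bits.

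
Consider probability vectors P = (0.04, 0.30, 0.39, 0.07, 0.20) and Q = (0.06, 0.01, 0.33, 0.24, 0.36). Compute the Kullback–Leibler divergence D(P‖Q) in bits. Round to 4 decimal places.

1.2486 bits

D(P‖Q) = Σ p·log₂(p/q).
  0.04·log₂(0.04/0.06) = -0.02340
  0.30·log₂(0.30/0.01) = 1.47207
  0.39·log₂(0.39/0.33) = 0.09399
  0.07·log₂(0.07/0.24) = -0.12443
  0.20·log₂(0.20/0.36) = -0.16960
D(P‖Q) = 1.2486 bits.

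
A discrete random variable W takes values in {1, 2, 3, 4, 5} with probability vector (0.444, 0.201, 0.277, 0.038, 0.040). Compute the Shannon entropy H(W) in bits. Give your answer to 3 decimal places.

1.863 bits

H(W) = −Σ p·log₂ p.
  −(0.444)·log₂(0.444) = 0.5201
  −(0.201)·log₂(0.201) = 0.4653
  −(0.277)·log₂(0.277) = 0.5130
  −(0.038)·log₂(0.038) = 0.1793
  −(0.040)·log₂(0.040) = 0.1858
Sum: 0.5201 + 0.4653 + 0.5130 + 0.1793 + 0.1858 = 1.863 bits.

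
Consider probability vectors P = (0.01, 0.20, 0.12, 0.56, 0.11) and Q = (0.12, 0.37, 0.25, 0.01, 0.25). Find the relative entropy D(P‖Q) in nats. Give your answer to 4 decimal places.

1.9279 nats

D(P‖Q) = Σ p·ln(p/q).
  0.01·ln(0.01/0.12) = -0.02485
  0.20·ln(0.20/0.37) = -0.12304
  0.12·ln(0.12/0.25) = -0.08808
  0.56·ln(0.56/0.01) = 2.25420
  0.11·ln(0.11/0.25) = -0.09031
D(P‖Q) = 1.9279 nats.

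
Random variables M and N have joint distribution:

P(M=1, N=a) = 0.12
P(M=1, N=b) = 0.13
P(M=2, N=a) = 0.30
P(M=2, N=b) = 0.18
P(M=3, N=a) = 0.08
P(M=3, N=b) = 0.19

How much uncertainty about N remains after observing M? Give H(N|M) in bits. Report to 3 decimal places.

0.945 bits

Marginals: p(M) = (0.2500, 0.4800, 0.2700), p(N) = (0.5000, 0.5000).
H(N|M) = Σ p(M) · H(N|M=·).
  M=1: p=0.2500, H(N|M=1) = 0.9988
  M=2: p=0.4800, H(N|M=2) = 0.9544
  M=3: p=0.2700, H(N|M=3) = 0.8767
Weighted sum = 0.945 bits.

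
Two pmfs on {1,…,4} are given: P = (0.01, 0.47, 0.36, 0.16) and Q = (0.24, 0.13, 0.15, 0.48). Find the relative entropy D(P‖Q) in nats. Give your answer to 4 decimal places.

0.7117 nats

D(P‖Q) = Σ p·ln(p/q).
  0.01·ln(0.01/0.24) = -0.03178
  0.47·ln(0.47/0.13) = 0.60404
  0.36·ln(0.36/0.15) = 0.31517
  0.16·ln(0.16/0.48) = -0.17578
D(P‖Q) = 0.7117 nats.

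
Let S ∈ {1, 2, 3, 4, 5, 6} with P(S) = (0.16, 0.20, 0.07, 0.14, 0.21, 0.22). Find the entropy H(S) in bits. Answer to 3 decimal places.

H(S) = −Σ p·log₂ p.
  −(0.16)·log₂(0.16) = 0.4230
  −(0.20)·log₂(0.20) = 0.4644
  −(0.07)·log₂(0.07) = 0.2686
  −(0.14)·log₂(0.14) = 0.3971
  −(0.21)·log₂(0.21) = 0.4728
  −(0.22)·log₂(0.22) = 0.4806
Sum: 0.4230 + 0.4644 + 0.2686 + 0.3971 + 0.4728 + 0.4806 = 2.506 bits.

2.506 bits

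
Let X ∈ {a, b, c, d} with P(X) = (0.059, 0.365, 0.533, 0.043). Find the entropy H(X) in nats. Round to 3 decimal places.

H(X) = −Σ p·ln p.
  −(0.059)·ln(0.059) = 0.1670
  −(0.365)·ln(0.365) = 0.3679
  −(0.533)·ln(0.533) = 0.3354
  −(0.043)·ln(0.043) = 0.1353
Sum: 0.1670 + 0.3679 + 0.3354 + 0.1353 = 1.006 nats.

1.006 nats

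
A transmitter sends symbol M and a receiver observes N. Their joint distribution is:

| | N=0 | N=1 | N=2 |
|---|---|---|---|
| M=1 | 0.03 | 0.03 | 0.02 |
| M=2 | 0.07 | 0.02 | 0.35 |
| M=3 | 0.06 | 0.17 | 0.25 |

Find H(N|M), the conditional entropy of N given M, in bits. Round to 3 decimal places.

1.185 bits

Chain rule: H(N|M) = H(M,N) − H(M).
Marginals: p(M) = (0.0800, 0.4400, 0.4800), p(N) = (0.1600, 0.2200, 0.6200).
H(M,N) = 2.5061 bits; H(M) = 1.3209 bits.
H(N|M) = 2.5061 − 1.3209 = 1.185 bits.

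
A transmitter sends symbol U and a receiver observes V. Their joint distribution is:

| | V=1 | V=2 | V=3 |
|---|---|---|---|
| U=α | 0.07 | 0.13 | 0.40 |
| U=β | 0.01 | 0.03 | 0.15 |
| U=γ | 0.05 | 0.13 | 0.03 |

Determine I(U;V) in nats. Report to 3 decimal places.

0.116 nats

Marginals: p(U) = (0.6000, 0.1900, 0.2100), p(V) = (0.1300, 0.2900, 0.5800).
I(U;V) = Σ p(x,y)·ln[p(x,y)/(p(x)p(y))].
  (α,1): 0.07·ln(0.8974) = -0.0076
  (α,2): 0.13·ln(0.7471) = -0.0379
  (α,3): 0.40·ln(1.1494) = 0.0557
  (β,1): 0.01·ln(0.4049) = -0.0090
  (β,2): 0.03·ln(0.5445) = -0.0182
  (β,3): 0.15·ln(1.3612) = 0.0463
  (γ,1): 0.05·ln(1.8315) = 0.0303
  (γ,2): 0.13·ln(2.1346) = 0.0986
  (γ,3): 0.03·ln(0.2463) = -0.0420
Sum = 0.116 nats.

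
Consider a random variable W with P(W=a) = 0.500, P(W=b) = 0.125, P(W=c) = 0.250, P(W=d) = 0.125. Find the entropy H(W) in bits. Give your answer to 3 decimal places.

1.750 bits

H(W) = −Σ p·log₂ p.
  −(0.500)·log₂(0.500) = 0.5000
  −(0.125)·log₂(0.125) = 0.3750
  −(0.250)·log₂(0.250) = 0.5000
  −(0.125)·log₂(0.125) = 0.3750
Sum: 0.5000 + 0.3750 + 0.5000 + 0.3750 = 1.750 bits.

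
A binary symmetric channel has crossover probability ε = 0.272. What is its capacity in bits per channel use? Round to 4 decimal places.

Binary symmetric channel: C = 1 − h₂(ε) where h₂ is the binary entropy function.
h₂(0.272) = −0.272·log₂0.272 − 0.728·log₂0.728 = 0.8443.
C = 1 − 0.8443 = 0.1557 bits per channel use.

0.1557 bits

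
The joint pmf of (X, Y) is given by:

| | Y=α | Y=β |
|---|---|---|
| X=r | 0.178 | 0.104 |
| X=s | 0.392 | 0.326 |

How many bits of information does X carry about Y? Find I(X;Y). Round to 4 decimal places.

0.0044 bits

Marginals: p(X) = (0.2820, 0.7180), p(Y) = (0.5700, 0.4300).
I(X;Y) = Σ p(x,y)·log₂[p(x,y)/(p(x)p(y))].
  (r,α): 0.178·log₂(1.1074) = 0.02619
  (r,β): 0.104·log₂(0.8577) = -0.02304
  (s,α): 0.392·log₂(0.9578) = -0.02437
  (s,β): 0.326·log₂(1.0559) = 0.02558
Sum = 0.0044 bits.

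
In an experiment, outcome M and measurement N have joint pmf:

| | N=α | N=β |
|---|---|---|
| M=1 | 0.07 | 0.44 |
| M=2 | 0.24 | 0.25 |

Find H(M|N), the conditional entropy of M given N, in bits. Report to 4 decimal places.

Marginals: p(M) = (0.5100, 0.4900), p(N) = (0.3100, 0.6900).
H(M|N) = Σ p(N) · H(M|N=·).
  N=α: p=0.3100, H(M|N=α) = 0.7706
  N=β: p=0.6900, H(M|N=β) = 0.9446
Weighted sum = 0.8907 bits.

0.8907 bits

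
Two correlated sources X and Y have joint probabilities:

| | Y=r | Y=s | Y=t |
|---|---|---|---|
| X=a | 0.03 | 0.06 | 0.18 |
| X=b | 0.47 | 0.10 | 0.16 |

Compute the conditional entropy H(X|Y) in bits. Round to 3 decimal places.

0.656 bits

Chain rule: H(X|Y) = H(X,Y) − H(Y).
Marginals: p(X) = (0.2700, 0.7300), p(Y) = (0.5000, 0.1600, 0.3400).
H(X,Y) = 2.1078 bits; H(Y) = 1.4522 bits.
H(X|Y) = 2.1078 − 1.4522 = 0.656 bits.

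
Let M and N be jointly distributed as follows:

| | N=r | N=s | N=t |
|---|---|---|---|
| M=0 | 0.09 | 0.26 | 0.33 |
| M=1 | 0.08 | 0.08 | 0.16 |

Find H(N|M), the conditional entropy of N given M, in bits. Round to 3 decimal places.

1.447 bits

Marginals: p(M) = (0.6800, 0.3200), p(N) = (0.1700, 0.3400, 0.4900).
H(N|M) = Σ p(M) · H(N|M=·).
  M=0: p=0.6800, H(N|M=0) = 1.4227
  M=1: p=0.3200, H(N|M=1) = 1.5000
Weighted sum = 1.447 bits.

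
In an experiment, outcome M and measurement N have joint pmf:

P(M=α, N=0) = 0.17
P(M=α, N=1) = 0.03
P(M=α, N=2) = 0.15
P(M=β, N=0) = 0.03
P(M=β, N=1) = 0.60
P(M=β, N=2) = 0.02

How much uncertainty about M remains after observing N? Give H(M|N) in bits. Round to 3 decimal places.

Marginals: p(M) = (0.3500, 0.6500), p(N) = (0.2000, 0.6300, 0.1700).
H(M|N) = Σ p(N) · H(M|N=·).
  N=0: p=0.2000, H(M|N=0) = 0.6098
  N=1: p=0.6300, H(M|N=1) = 0.2762
  N=2: p=0.1700, H(M|N=2) = 0.5226
Weighted sum = 0.385 bits.

0.385 bits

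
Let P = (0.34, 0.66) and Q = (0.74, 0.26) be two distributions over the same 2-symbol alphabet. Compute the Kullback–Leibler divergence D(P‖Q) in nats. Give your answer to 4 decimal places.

D(P‖Q) = Σ p·ln(p/q).
  0.34·ln(0.34/0.74) = -0.26442
  0.66·ln(0.66/0.26) = 0.61483
D(P‖Q) = 0.3504 nats.

0.3504 nats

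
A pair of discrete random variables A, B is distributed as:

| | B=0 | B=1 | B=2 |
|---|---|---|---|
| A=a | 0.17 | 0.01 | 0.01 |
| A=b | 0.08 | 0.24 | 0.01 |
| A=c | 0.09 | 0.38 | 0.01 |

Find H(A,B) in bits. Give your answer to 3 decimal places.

2.329 bits

H(A,B) = −Σ p(x,y)·log₂ p(x,y) over all 9 cells.
  cell (a,0): −0.17·log₂0.17 = 0.4346
  cell (a,1): −0.01·log₂0.01 = 0.0664
  cell (a,2): −0.01·log₂0.01 = 0.0664
  cell (b,0): −0.08·log₂0.08 = 0.2915
  cell (b,1): −0.24·log₂0.24 = 0.4941
  cell (b,2): −0.01·log₂0.01 = 0.0664
  cell (c,0): −0.09·log₂0.09 = 0.3127
  cell (c,1): −0.38·log₂0.38 = 0.5305
  cell (c,2): −0.01·log₂0.01 = 0.0664
Sum = 2.329 bits.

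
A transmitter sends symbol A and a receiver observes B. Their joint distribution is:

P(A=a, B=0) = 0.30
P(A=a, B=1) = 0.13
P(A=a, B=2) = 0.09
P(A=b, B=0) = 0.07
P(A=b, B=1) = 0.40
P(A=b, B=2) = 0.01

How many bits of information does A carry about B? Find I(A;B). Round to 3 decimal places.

Marginals: p(A) = (0.5200, 0.4800), p(B) = (0.3700, 0.5300, 0.1000).
I(A;B) = H(A) + H(B) − H(A,B).
H(A) = 0.9988, H(B) = 1.3484, H(A,B) = 2.0802.
I(A;B) = 0.9988 + 1.3484 − 2.0802 = 0.267 bits.

0.267 bits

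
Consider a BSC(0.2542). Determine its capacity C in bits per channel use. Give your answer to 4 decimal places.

0.1821 bits

Binary symmetric channel: C = 1 − h₂(ε) where h₂ is the binary entropy function.
h₂(0.2542) = −0.2542·log₂0.2542 − 0.7458·log₂0.7458 = 0.8179.
C = 1 − 0.8179 = 0.1821 bits per channel use.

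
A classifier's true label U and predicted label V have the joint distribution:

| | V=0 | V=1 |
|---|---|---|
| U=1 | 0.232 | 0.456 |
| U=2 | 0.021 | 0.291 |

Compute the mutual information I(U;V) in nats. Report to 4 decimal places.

0.0489 nats

Marginals: p(U) = (0.6880, 0.3120), p(V) = (0.2530, 0.7470).
I(U;V) = H(U) + H(V) − H(U,V).
H(U) = 0.6207, H(V) = 0.5656, H(U,V) = 1.1374.
I(U;V) = 0.6207 + 0.5656 − 1.1374 = 0.0489 nats.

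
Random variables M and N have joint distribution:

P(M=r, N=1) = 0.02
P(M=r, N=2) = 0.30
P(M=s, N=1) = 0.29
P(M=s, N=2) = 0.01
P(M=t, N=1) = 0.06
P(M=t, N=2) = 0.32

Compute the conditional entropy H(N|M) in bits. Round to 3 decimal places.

0.410 bits

Marginals: p(M) = (0.3200, 0.3000, 0.3800), p(N) = (0.3700, 0.6300).
H(N|M) = Σ p(M) · H(N|M=·).
  M=r: p=0.3200, H(N|M=r) = 0.3373
  M=s: p=0.3000, H(N|M=s) = 0.2108
  M=t: p=0.3800, H(N|M=t) = 0.6292
Weighted sum = 0.410 bits.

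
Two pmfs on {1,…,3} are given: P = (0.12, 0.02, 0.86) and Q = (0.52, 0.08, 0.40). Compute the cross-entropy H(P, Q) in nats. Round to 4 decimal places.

0.9170 nats

H(P,Q) = −Σ p·ln q.
  −0.12·ln(0.52) = 0.07847
  −0.02·ln(0.08) = 0.05051
  −0.86·ln(0.40) = 0.78801
H(P,Q) = 0.9170 nats.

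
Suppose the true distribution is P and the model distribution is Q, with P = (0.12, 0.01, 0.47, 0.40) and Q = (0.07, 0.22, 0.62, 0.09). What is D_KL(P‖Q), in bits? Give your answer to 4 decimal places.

0.7217 bits

D(P‖Q) = Σ p·log₂(p/q).
  0.12·log₂(0.12/0.07) = 0.09331
  0.01·log₂(0.01/0.22) = -0.04459
  0.47·log₂(0.47/0.62) = -0.18782
  0.40·log₂(0.40/0.09) = 0.86080
D(P‖Q) = 0.7217 bits.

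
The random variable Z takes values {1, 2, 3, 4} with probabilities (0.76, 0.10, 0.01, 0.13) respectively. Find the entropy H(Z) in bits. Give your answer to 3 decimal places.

H(Z) = −Σ p·log₂ p.
  −(0.76)·log₂(0.76) = 0.3009
  −(0.10)·log₂(0.10) = 0.3322
  −(0.01)·log₂(0.01) = 0.0664
  −(0.13)·log₂(0.13) = 0.3826
Sum: 0.3009 + 0.3322 + 0.0664 + 0.3826 = 1.082 bits.

1.082 bits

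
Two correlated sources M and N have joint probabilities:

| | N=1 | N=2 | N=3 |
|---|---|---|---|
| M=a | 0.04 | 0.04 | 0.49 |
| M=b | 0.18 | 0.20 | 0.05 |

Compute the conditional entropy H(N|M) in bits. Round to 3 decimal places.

1.016 bits

Chain rule: H(N|M) = H(M,N) − H(M).
Marginals: p(M) = (0.5700, 0.4300), p(N) = (0.2200, 0.2400, 0.5400).
H(M,N) = 2.0016 bits; H(M) = 0.9858 bits.
H(N|M) = 2.0016 − 0.9858 = 1.016 bits.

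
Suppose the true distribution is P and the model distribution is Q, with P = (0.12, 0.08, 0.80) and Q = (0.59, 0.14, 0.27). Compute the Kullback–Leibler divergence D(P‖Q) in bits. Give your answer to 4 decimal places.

D(P‖Q) = Σ p·log₂(p/q).
  0.12·log₂(0.12/0.59) = -0.27572
  0.08·log₂(0.08/0.14) = -0.06459
  0.80·log₂(0.80/0.27) = 1.25363
D(P‖Q) = 0.9133 bits.

0.9133 bits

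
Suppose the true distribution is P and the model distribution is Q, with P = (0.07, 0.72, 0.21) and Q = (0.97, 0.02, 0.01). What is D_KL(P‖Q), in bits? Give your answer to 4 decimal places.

D(P‖Q) = Σ p·log₂(p/q).
  0.07·log₂(0.07/0.97) = -0.26548
  0.72·log₂(0.72/0.02) = 3.72235
  0.21·log₂(0.21/0.01) = 0.92239
D(P‖Q) = 4.3793 bits.

4.3793 bits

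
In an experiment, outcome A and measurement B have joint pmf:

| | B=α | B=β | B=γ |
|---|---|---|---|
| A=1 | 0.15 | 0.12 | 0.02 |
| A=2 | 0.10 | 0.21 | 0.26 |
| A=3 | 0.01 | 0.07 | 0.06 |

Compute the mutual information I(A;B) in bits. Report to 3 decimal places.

0.161 bits

Marginals: p(A) = (0.2900, 0.5700, 0.1400), p(B) = (0.2600, 0.4000, 0.3400).
I(A;B) = Σ p(x,y)·log₂[p(x,y)/(p(x)p(y))].
  (1,α): 0.15·log₂(1.9894) = 0.1488
  (1,β): 0.12·log₂(1.0345) = 0.0059
  (1,γ): 0.02·log₂(0.2028) = -0.0460
  (2,α): 0.10·log₂(0.6748) = -0.0568
  (2,β): 0.21·log₂(0.9211) = -0.0249
  (2,γ): 0.26·log₂(1.3416) = 0.1102
  (3,α): 0.01·log₂(0.2747) = -0.0186
  (3,β): 0.07·log₂(1.2500) = 0.0225
  (3,γ): 0.06·log₂(1.2605) = 0.0200
Sum = 0.161 bits.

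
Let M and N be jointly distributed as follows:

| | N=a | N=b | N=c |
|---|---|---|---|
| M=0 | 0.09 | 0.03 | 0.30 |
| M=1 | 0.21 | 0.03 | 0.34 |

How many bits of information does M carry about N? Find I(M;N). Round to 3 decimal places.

0.019 bits

Marginals: p(M) = (0.4200, 0.5800), p(N) = (0.3000, 0.0600, 0.6400).
I(M;N) = Σ p(x,y)·log₂[p(x,y)/(p(x)p(y))].
  (0,a): 0.09·log₂(0.7143) = -0.0437
  (0,b): 0.03·log₂(1.1905) = 0.0075
  (0,c): 0.30·log₂(1.1161) = 0.0475
  (1,a): 0.21·log₂(1.2069) = 0.0570
  (1,b): 0.03·log₂(0.8621) = -0.0064
  (1,c): 0.34·log₂(0.9159) = -0.0431
Sum = 0.019 bits.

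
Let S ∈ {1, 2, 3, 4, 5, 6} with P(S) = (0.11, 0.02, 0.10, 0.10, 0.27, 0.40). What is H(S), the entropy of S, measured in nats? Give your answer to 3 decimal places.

1.502 nats

H(S) = −Σ p·ln p.
  −(0.11)·ln(0.11) = 0.2428
  −(0.02)·ln(0.02) = 0.0782
  −(0.10)·ln(0.10) = 0.2303
  −(0.10)·ln(0.10) = 0.2303
  −(0.27)·ln(0.27) = 0.3535
  −(0.40)·ln(0.40) = 0.3665
Sum: 0.2428 + 0.0782 + 0.2303 + 0.2303 + 0.3535 + 0.3665 = 1.502 nats.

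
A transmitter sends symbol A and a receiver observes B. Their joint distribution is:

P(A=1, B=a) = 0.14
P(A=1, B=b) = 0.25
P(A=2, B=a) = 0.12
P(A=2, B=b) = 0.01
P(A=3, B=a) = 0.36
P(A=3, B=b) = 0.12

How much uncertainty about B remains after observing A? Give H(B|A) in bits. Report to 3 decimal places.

0.808 bits

Marginals: p(A) = (0.3900, 0.1300, 0.4800), p(B) = (0.6200, 0.3800).
H(B|A) = Σ p(A) · H(B|A=·).
  A=1: p=0.3900, H(B|A=1) = 0.9418
  A=2: p=0.1300, H(B|A=2) = 0.3912
  A=3: p=0.4800, H(B|A=3) = 0.8113
Weighted sum = 0.808 bits.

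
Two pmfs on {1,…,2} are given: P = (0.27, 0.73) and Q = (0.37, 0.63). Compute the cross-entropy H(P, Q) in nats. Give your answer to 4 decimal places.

H(P,Q) = −Σ p·ln q.
  −0.27·ln(0.37) = 0.26845
  −0.73·ln(0.63) = 0.33729
H(P,Q) = 0.6057 nats.

0.6057 nats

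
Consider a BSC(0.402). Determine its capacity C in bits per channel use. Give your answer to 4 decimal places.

Binary symmetric channel: C = 1 − h₂(ε) where h₂ is the binary entropy function.
h₂(0.402) = −0.402·log₂0.402 − 0.598·log₂0.598 = 0.9721.
C = 1 − 0.9721 = 0.0279 bits per channel use.

0.0279 bits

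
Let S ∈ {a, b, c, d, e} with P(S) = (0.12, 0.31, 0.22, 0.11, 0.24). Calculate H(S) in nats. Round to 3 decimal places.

1.536 nats

H(S) = −Σ p·ln p.
  −(0.12)·ln(0.12) = 0.2544
  −(0.31)·ln(0.31) = 0.3631
  −(0.22)·ln(0.22) = 0.3331
  −(0.11)·ln(0.11) = 0.2428
  −(0.24)·ln(0.24) = 0.3425
Sum: 0.2544 + 0.3631 + 0.3331 + 0.2428 + 0.3425 = 1.536 nats.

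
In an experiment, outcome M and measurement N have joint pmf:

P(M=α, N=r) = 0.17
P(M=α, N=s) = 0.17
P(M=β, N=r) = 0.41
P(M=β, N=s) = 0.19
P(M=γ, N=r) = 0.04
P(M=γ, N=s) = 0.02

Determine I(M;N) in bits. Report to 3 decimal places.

Marginals: p(M) = (0.3400, 0.6000, 0.0600), p(N) = (0.6200, 0.3800).
I(M;N) = H(M) + H(N) − H(M,N).
H(M) = 1.2149, H(N) = 0.9580, H(M,N) = 2.1504.
I(M;N) = 1.2149 + 0.9580 − 2.1504 = 0.023 bits.

0.023 bits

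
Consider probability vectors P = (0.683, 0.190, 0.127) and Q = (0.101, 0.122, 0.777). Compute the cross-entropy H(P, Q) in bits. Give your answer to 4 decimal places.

2.8820 bits

H(P,Q) = −Σ p·log₂ q.
  −0.683·log₂(0.101) = 2.25907
  −0.190·log₂(0.122) = 0.57666
  −0.127·log₂(0.777) = 0.04623
H(P,Q) = 2.8820 bits.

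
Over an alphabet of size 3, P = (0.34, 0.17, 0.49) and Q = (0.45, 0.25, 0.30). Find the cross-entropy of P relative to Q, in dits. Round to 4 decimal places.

0.4765 dits

H(P,Q) = −Σ p·log₁₀ q.
  −0.34·log₁₀(0.45) = 0.11791
  −0.17·log₁₀(0.25) = 0.10235
  −0.49·log₁₀(0.30) = 0.25621
H(P,Q) = 0.4765 dits.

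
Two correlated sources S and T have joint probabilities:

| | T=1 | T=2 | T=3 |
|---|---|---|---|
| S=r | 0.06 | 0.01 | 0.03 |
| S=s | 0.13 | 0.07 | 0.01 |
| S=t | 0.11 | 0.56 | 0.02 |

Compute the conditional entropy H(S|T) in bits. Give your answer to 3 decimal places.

0.934 bits

Chain rule: H(S|T) = H(S,T) − H(T).
Marginals: p(S) = (0.1000, 0.2100, 0.6900), p(T) = (0.3000, 0.6400, 0.0600).
H(S,T) = 2.1110 bits; H(T) = 1.1767 bits.
H(S|T) = 2.1110 − 1.1767 = 0.934 bits.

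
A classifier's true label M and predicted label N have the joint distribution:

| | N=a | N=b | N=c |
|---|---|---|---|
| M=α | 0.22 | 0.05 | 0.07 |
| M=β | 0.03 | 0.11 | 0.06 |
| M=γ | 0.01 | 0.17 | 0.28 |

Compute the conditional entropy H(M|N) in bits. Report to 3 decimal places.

1.166 bits

Marginals: p(M) = (0.3400, 0.2000, 0.4600), p(N) = (0.2600, 0.3300, 0.4100).
H(M|N) = Σ p(N) · H(M|N=·).
  N=a: p=0.2600, H(M|N=a) = 0.7442
  N=b: p=0.3300, H(M|N=b) = 1.4338
  N=c: p=0.4100, H(M|N=c) = 1.2169
Weighted sum = 1.166 bits.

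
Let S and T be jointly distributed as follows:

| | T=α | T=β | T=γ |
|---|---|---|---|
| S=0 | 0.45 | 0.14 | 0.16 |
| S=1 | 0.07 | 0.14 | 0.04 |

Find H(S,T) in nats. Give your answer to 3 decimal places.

H(S,T) = −Σ p(x,y)·ln p(x,y) over all 6 cells.
  cell (0,α): −0.45·ln0.45 = 0.3593
  cell (0,β): −0.14·ln0.14 = 0.2753
  cell (0,γ): −0.16·ln0.16 = 0.2932
  cell (1,α): −0.07·ln0.07 = 0.1861
  cell (1,β): −0.14·ln0.14 = 0.2753
  cell (1,γ): −0.04·ln0.04 = 0.1288
Sum = 1.518 nats.

1.518 nats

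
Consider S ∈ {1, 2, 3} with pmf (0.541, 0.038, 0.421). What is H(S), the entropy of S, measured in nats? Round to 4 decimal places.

H(S) = −Σ p·ln p.
  −(0.541)·ln(0.541) = 0.33236
  −(0.038)·ln(0.038) = 0.12427
  −(0.421)·ln(0.421) = 0.36422
Sum: 0.33236 + 0.12427 + 0.36422 = 0.8208 nats.

0.8208 nats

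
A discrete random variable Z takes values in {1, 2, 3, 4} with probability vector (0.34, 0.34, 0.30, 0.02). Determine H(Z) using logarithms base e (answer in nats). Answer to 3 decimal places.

H(Z) = −Σ p·ln p.
  −(0.34)·ln(0.34) = 0.3668
  −(0.34)·ln(0.34) = 0.3668
  −(0.30)·ln(0.30) = 0.3612
  −(0.02)·ln(0.02) = 0.0782
Sum: 0.3668 + 0.3668 + 0.3612 + 0.0782 = 1.173 nats.

1.173 nats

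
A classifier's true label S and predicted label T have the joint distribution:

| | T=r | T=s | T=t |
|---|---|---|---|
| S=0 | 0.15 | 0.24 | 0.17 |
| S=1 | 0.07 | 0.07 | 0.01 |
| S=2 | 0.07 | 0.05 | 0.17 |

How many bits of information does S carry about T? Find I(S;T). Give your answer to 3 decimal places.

0.113 bits

Marginals: p(S) = (0.5600, 0.1500, 0.2900), p(T) = (0.2900, 0.3600, 0.3500).
I(S;T) = H(S) + H(T) − H(S,T).
H(S) = 1.3969, H(T) = 1.5786, H(S,T) = 2.8621.
I(S;T) = 1.3969 + 1.5786 − 2.8621 = 0.113 bits.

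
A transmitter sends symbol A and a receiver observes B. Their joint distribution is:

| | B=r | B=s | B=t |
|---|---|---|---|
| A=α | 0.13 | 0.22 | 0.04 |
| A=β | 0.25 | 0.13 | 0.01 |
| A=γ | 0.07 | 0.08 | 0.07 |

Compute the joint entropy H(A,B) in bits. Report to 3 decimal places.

2.827 bits

H(A,B) = −Σ p(x,y)·log₂ p(x,y) over all 9 cells.
  cell (α,r): −0.13·log₂0.13 = 0.3826
  cell (α,s): −0.22·log₂0.22 = 0.4806
  cell (α,t): −0.04·log₂0.04 = 0.1858
  cell (β,r): −0.25·log₂0.25 = 0.5000
  cell (β,s): −0.13·log₂0.13 = 0.3826
  cell (β,t): −0.01·log₂0.01 = 0.0664
  cell (γ,r): −0.07·log₂0.07 = 0.2686
  cell (γ,s): −0.08·log₂0.08 = 0.2915
  cell (γ,t): −0.07·log₂0.07 = 0.2686
Sum = 2.827 bits.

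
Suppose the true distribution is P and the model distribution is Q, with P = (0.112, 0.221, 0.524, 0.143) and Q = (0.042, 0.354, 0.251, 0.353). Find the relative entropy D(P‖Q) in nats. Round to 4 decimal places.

0.2622 nats

D(P‖Q) = Σ p·ln(p/q).
  0.112·ln(0.112/0.042) = 0.10985
  0.221·ln(0.221/0.354) = -0.10412
  0.524·ln(0.524/0.251) = 0.38568
  0.143·ln(0.143/0.353) = -0.12922
D(P‖Q) = 0.2622 nats.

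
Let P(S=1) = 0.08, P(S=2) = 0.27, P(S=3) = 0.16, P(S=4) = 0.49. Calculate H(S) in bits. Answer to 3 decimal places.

H(S) = −Σ p·log₂ p.
  −(0.08)·log₂(0.08) = 0.2915
  −(0.27)·log₂(0.27) = 0.5100
  −(0.16)·log₂(0.16) = 0.4230
  −(0.49)·log₂(0.49) = 0.5043
Sum: 0.2915 + 0.5100 + 0.4230 + 0.5043 = 1.729 bits.

1.729 bits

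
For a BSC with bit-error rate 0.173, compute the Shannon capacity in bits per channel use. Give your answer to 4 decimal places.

0.3355 bits

Binary symmetric channel: C = 1 − h₂(ε) where h₂ is the binary entropy function.
h₂(0.173) = −0.173·log₂0.173 − 0.827·log₂0.827 = 0.6645.
C = 1 − 0.6645 = 0.3355 bits per channel use.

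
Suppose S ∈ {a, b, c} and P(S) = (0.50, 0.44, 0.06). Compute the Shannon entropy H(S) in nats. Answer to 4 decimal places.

0.8766 nats

H(S) = −Σ p·ln p.
  −(0.50)·ln(0.50) = 0.34657
  −(0.44)·ln(0.44) = 0.36123
  −(0.06)·ln(0.06) = 0.16880
Sum: 0.34657 + 0.36123 + 0.16880 = 0.8766 nats.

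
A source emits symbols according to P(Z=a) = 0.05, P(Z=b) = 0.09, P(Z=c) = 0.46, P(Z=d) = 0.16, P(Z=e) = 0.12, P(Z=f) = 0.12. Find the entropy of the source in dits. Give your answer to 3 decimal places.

0.663 dits

H(Z) = −Σ p·log₁₀ p.
  −(0.05)·log₁₀(0.05) = 0.0651
  −(0.09)·log₁₀(0.09) = 0.0941
  −(0.46)·log₁₀(0.46) = 0.1551
  −(0.16)·log₁₀(0.16) = 0.1273
  −(0.12)·log₁₀(0.12) = 0.1105
  −(0.12)·log₁₀(0.12) = 0.1105
Sum: 0.0651 + 0.0941 + 0.1551 + 0.1273 + 0.1105 + 0.1105 = 0.663 dits.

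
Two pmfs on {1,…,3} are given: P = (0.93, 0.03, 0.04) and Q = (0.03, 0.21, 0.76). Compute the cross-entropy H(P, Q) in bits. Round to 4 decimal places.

4.7882 bits

H(P,Q) = −Σ p·log₂ q.
  −0.93·log₂(0.03) = 4.70477
  −0.03·log₂(0.21) = 0.06755
  −0.04·log₂(0.76) = 0.01584
H(P,Q) = 4.7882 bits.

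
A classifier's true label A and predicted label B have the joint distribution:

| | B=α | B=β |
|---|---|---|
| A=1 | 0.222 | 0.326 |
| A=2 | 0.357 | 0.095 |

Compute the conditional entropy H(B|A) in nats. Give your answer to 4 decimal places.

Marginals: p(A) = (0.5480, 0.4520), p(B) = (0.5790, 0.4210).
H(B|A) = Σ p(A) · H(B|A=·).
  A=1: p=0.5480, H(B|A=1) = 0.6750
  A=2: p=0.4520, H(B|A=2) = 0.5142
Weighted sum = 0.6023 nats.

0.6023 nats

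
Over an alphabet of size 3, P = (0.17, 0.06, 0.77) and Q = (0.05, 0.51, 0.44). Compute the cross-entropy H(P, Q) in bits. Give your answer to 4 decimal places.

1.7050 bits

H(P,Q) = −Σ p·log₂ q.
  −0.17·log₂(0.05) = 0.73473
  −0.06·log₂(0.51) = 0.05829
  −0.77·log₂(0.44) = 0.91201
H(P,Q) = 1.7050 bits.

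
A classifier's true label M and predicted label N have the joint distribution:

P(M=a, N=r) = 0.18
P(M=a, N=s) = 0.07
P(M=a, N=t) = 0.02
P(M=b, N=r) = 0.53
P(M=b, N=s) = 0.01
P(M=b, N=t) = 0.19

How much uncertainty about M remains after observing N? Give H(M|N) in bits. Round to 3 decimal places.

0.719 bits

Marginals: p(M) = (0.2700, 0.7300), p(N) = (0.7100, 0.0800, 0.2100).
H(M|N) = Σ p(N) · H(M|N=·).
  N=r: p=0.7100, H(M|N=r) = 0.8168
  N=s: p=0.0800, H(M|N=s) = 0.5436
  N=t: p=0.2100, H(M|N=t) = 0.4537
Weighted sum = 0.719 bits.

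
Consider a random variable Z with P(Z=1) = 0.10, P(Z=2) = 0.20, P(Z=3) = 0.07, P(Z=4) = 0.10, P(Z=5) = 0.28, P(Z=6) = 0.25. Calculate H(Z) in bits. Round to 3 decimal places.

2.412 bits

H(Z) = −Σ p·log₂ p.
  −(0.10)·log₂(0.10) = 0.3322
  −(0.20)·log₂(0.20) = 0.4644
  −(0.07)·log₂(0.07) = 0.2686
  −(0.10)·log₂(0.10) = 0.3322
  −(0.28)·log₂(0.28) = 0.5142
  −(0.25)·log₂(0.25) = 0.5000
Sum: 0.3322 + 0.4644 + 0.2686 + 0.3322 + 0.5142 + 0.5000 = 2.412 bits.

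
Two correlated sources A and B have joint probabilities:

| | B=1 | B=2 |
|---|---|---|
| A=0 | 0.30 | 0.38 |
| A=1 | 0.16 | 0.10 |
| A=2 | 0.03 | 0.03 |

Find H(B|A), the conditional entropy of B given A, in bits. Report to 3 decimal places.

0.983 bits

Chain rule: H(B|A) = H(A,B) − H(A).
Marginals: p(A) = (0.6800, 0.2600, 0.0600), p(B) = (0.4900, 0.5100).
H(A,B) = 2.1103 bits; H(A) = 1.1272 bits.
H(B|A) = 2.1103 − 1.1272 = 0.983 bits.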